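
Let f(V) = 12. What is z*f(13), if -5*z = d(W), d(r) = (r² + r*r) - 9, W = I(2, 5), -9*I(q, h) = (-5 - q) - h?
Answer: 196/15 ≈ 13.067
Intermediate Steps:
I(q, h) = 5/9 + h/9 + q/9 (I(q, h) = -((-5 - q) - h)/9 = -(-5 - h - q)/9 = 5/9 + h/9 + q/9)
W = 4/3 (W = 5/9 + (⅑)*5 + (⅑)*2 = 5/9 + 5/9 + 2/9 = 4/3 ≈ 1.3333)
d(r) = -9 + 2*r² (d(r) = (r² + r²) - 9 = 2*r² - 9 = -9 + 2*r²)
z = 49/45 (z = -(-9 + 2*(4/3)²)/5 = -(-9 + 2*(16/9))/5 = -(-9 + 32/9)/5 = -⅕*(-49/9) = 49/45 ≈ 1.0889)
z*f(13) = (49/45)*12 = 196/15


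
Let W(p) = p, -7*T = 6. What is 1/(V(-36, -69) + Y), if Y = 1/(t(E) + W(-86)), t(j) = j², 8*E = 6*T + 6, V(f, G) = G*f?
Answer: 67415/167458076 ≈ 0.00040258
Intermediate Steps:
T = -6/7 (T = -⅐*6 = -6/7 ≈ -0.85714)
E = 3/28 (E = (6*(-6/7) + 6)/8 = (-36/7 + 6)/8 = (⅛)*(6/7) = 3/28 ≈ 0.10714)
Y = -784/67415 (Y = 1/((3/28)² - 86) = 1/(9/784 - 86) = 1/(-67415/784) = -784/67415 ≈ -0.011629)
1/(V(-36, -69) + Y) = 1/(-69*(-36) - 784/67415) = 1/(2484 - 784/67415) = 1/(167458076/67415) = 67415/167458076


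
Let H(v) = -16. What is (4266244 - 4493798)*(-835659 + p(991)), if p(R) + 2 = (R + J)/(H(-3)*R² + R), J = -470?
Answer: 2987820544493657804/15712305 ≈ 1.9016e+11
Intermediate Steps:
p(R) = -2 + (-470 + R)/(R - 16*R²) (p(R) = -2 + (R - 470)/(-16*R² + R) = -2 + (-470 + R)/(R - 16*R²))
(4266244 - 4493798)*(-835659 + p(991)) = (4266244 - 4493798)*(-835659 + (-470 - 1*991 + 32*991²)/(991*(1 - 16*991))) = -227554*(-835659 + (-470 - 991 + 32*982081)/(991*(1 - 15856))) = -227554*(-835659 + (1/991)*(-470 - 991 + 31426592)/(-15855)) = -227554*(-835659 + (1/991)*(-1/15855)*31425131) = -227554*(-835659 - 31425131/15712305) = -227554*(-13130160509126/15712305) = 2987820544493657804/15712305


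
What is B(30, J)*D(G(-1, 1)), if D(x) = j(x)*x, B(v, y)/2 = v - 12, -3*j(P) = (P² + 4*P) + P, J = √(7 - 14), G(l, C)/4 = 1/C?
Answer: -1728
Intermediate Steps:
G(l, C) = 4/C
J = I*√7 (J = √(-7) = I*√7 ≈ 2.6458*I)
j(P) = -5*P/3 - P²/3 (j(P) = -((P² + 4*P) + P)/3 = -(P² + 5*P)/3 = -5*P/3 - P²/3)
B(v, y) = -24 + 2*v (B(v, y) = 2*(v - 12) = 2*(-12 + v) = -24 + 2*v)
D(x) = -x²*(5 + x)/3 (D(x) = (-x*(5 + x)/3)*x = -x²*(5 + x)/3)
B(30, J)*D(G(-1, 1)) = (-24 + 2*30)*((4/1)²*(-5 - 4/1)/3) = (-24 + 60)*((4*1)²*(-5 - 4)/3) = 36*((⅓)*4²*(-5 - 1*4)) = 36*((⅓)*16*(-5 - 4)) = 36*((⅓)*16*(-9)) = 36*(-48) = -1728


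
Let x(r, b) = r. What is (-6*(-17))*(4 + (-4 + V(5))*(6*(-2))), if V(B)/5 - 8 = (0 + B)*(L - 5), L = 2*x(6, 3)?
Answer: -257856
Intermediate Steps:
L = 12 (L = 2*6 = 12)
V(B) = 40 + 35*B (V(B) = 40 + 5*((0 + B)*(12 - 5)) = 40 + 5*(B*7) = 40 + 5*(7*B) = 40 + 35*B)
(-6*(-17))*(4 + (-4 + V(5))*(6*(-2))) = (-6*(-17))*(4 + (-4 + (40 + 35*5))*(6*(-2))) = 102*(4 + (-4 + (40 + 175))*(-12)) = 102*(4 + (-4 + 215)*(-12)) = 102*(4 + 211*(-12)) = 102*(4 - 2532) = 102*(-2528) = -257856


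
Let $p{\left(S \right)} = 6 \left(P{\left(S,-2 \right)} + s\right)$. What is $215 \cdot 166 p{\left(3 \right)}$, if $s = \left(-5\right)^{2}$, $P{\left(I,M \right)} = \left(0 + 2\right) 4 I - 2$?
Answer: $10064580$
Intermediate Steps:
$P{\left(I,M \right)} = -2 + 8 I$ ($P{\left(I,M \right)} = 2 \cdot 4 I - 2 = 8 I - 2 = -2 + 8 I$)
$s = 25$
$p{\left(S \right)} = 138 + 48 S$ ($p{\left(S \right)} = 6 \left(\left(-2 + 8 S\right) + 25\right) = 6 \left(23 + 8 S\right) = 138 + 48 S$)
$215 \cdot 166 p{\left(3 \right)} = 215 \cdot 166 \left(138 + 48 \cdot 3\right) = 35690 \left(138 + 144\right) = 35690 \cdot 282 = 10064580$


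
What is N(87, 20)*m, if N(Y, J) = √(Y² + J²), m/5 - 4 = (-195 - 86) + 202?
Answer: -375*√7969 ≈ -33476.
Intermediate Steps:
m = -375 (m = 20 + 5*((-195 - 86) + 202) = 20 + 5*(-281 + 202) = 20 + 5*(-79) = 20 - 395 = -375)
N(Y, J) = √(J² + Y²)
N(87, 20)*m = √(20² + 87²)*(-375) = √(400 + 7569)*(-375) = √7969*(-375) = -375*√7969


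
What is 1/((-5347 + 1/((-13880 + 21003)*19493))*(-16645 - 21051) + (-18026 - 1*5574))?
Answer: 138848639/27983125939425072 ≈ 4.9619e-9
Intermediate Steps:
1/((-5347 + 1/((-13880 + 21003)*19493))*(-16645 - 21051) + (-18026 - 1*5574)) = 1/((-5347 + (1/19493)/7123)*(-37696) + (-18026 - 5574)) = 1/((-5347 + (1/7123)*(1/19493))*(-37696) - 23600) = 1/((-5347 + 1/138848639)*(-37696) - 23600) = 1/(-742423672732/138848639*(-37696) - 23600) = 1/(27986402767305472/138848639 - 23600) = 1/(27983125939425072/138848639) = 138848639/27983125939425072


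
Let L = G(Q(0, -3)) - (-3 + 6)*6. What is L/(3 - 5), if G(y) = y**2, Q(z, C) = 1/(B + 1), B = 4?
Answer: 449/50 ≈ 8.9800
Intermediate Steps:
Q(z, C) = 1/5 (Q(z, C) = 1/(4 + 1) = 1/5)
L = -449/25 (L = (1/5)**2 - (-3 + 6)*6 = 1/25 - 1*3*6 = 1/25 - 3*6 = 1/25 - 18 = -449/25 ≈ -17.960)
L/(3 - 5) = -449/25/(3 - 5) = -449/25/(-2) = -1/2*(-449/25) = 449/50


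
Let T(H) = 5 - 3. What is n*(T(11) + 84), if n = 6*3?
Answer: 1548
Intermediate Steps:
T(H) = 2
n = 18
n*(T(11) + 84) = 18*(2 + 84) = 18*86 = 1548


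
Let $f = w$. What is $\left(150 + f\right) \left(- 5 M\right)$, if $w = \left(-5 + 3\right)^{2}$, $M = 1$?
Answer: $-770$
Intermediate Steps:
$w = 4$ ($w = \left(-2\right)^{2} = 4$)
$f = 4$
$\left(150 + f\right) \left(- 5 M\right) = \left(150 + 4\right) \left(\left(-5\right) 1\right) = 154 \left(-5\right) = -770$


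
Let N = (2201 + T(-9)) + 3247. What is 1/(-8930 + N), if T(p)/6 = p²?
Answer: -1/2996 ≈ -0.00033378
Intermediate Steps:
T(p) = 6*p²
N = 5934 (N = (2201 + 6*(-9)²) + 3247 = (2201 + 6*81) + 3247 = (2201 + 486) + 3247 = 2687 + 3247 = 5934)
1/(-8930 + N) = 1/(-8930 + 5934) = 1/(-2996) = -1/2996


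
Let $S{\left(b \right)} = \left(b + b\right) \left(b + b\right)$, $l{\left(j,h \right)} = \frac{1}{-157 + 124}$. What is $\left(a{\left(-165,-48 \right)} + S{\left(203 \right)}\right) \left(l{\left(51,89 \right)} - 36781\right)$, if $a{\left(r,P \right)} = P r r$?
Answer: $\frac{1386086212136}{33} \approx 4.2003 \cdot 10^{10}$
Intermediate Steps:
$a{\left(r,P \right)} = P r^{2}$
$l{\left(j,h \right)} = - \frac{1}{33}$ ($l{\left(j,h \right)} = \frac{1}{-33} = - \frac{1}{33}$)
$S{\left(b \right)} = 4 b^{2}$ ($S{\left(b \right)} = 2 b 2 b = 4 b^{2}$)
$\left(a{\left(-165,-48 \right)} + S{\left(203 \right)}\right) \left(l{\left(51,89 \right)} - 36781\right) = \left(- 48 \left(-165\right)^{2} + 4 \cdot 203^{2}\right) \left(- \frac{1}{33} - 36781\right) = \left(\left(-48\right) 27225 + 4 \cdot 41209\right) \left(- \frac{1213774}{33}\right) = \left(-1306800 + 164836\right) \left(- \frac{1213774}{33}\right) = \left(-1141964\right) \left(- \frac{1213774}{33}\right) = \frac{1386086212136}{33}$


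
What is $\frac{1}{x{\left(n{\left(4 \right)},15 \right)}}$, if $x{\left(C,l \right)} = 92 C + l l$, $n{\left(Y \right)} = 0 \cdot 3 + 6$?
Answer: $\frac{1}{777} \approx 0.001287$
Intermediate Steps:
$n{\left(Y \right)} = 6$ ($n{\left(Y \right)} = 0 + 6 = 6$)
$x{\left(C,l \right)} = l^{2} + 92 C$ ($x{\left(C,l \right)} = 92 C + l^{2} = l^{2} + 92 C$)
$\frac{1}{x{\left(n{\left(4 \right)},15 \right)}} = \frac{1}{15^{2} + 92 \cdot 6} = \frac{1}{225 + 552} = \frac{1}{777}$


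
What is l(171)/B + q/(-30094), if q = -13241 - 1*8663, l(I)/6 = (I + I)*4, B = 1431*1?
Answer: 5154744/797491 ≈ 6.4637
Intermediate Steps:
B = 1431
l(I) = 48*I (l(I) = 6*((I + I)*4) = 6*((2*I)*4) = 6*(8*I) = 48*I)
q = -21904 (q = -13241 - 8663 = -21904)
l(171)/B + q/(-30094) = (48*171)/1431 - 21904/(-30094) = 8208*(1/1431) - 21904*(-1/30094) = 304/53 + 10952/15047 = 5154744/797491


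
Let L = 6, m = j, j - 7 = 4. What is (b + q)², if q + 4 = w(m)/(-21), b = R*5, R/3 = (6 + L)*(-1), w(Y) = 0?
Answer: 33856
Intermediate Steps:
j = 11 (j = 7 + 4 = 11)
m = 11
R = -36 (R = 3*((6 + 6)*(-1)) = 3*(12*(-1)) = 3*(-12) = -36)
b = -180 (b = -36*5 = -180)
q = -4 (q = -4 + 0/(-21) = -4 + 0*(-1/21) = -4 + 0 = -4)
(b + q)² = (-180 - 4)² = (-184)² = 33856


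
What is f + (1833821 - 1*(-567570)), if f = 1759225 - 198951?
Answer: 3961665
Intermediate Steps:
f = 1560274
f + (1833821 - 1*(-567570)) = 1560274 + (1833821 - 1*(-567570)) = 1560274 + (1833821 + 567570) = 1560274 + 2401391 = 3961665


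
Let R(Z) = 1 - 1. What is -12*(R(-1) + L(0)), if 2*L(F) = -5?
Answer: 30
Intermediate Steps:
L(F) = -5/2 (L(F) = (½)*(-5) = -5/2)
R(Z) = 0
-12*(R(-1) + L(0)) = -12*(0 - 5/2) = -12*(-5/2) = 30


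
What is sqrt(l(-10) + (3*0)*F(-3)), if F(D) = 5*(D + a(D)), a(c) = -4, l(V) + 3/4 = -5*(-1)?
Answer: sqrt(17)/2 ≈ 2.0616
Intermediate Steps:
l(V) = 17/4 (l(V) = -3/4 - 5*(-1) = -3/4 + 5 = 17/4)
F(D) = -20 + 5*D (F(D) = 5*(D - 4) = 5*(-4 + D) = -20 + 5*D)
sqrt(l(-10) + (3*0)*F(-3)) = sqrt(17/4 + (3*0)*(-20 + 5*(-3))) = sqrt(17/4 + 0*(-20 - 15)) = sqrt(17/4 + 0*(-35)) = sqrt(17/4 + 0) = sqrt(17/4) = sqrt(17)/2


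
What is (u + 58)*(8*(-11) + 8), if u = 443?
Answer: -40080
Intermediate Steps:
(u + 58)*(8*(-11) + 8) = (443 + 58)*(8*(-11) + 8) = 501*(-88 + 8) = 501*(-80) = -40080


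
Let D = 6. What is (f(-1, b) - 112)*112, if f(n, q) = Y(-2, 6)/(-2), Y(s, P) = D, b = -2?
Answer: -12880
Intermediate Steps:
Y(s, P) = 6
f(n, q) = -3 (f(n, q) = 6/(-2) = 6*(-½) = -3)
(f(-1, b) - 112)*112 = (-3 - 112)*112 = -115*112 = -12880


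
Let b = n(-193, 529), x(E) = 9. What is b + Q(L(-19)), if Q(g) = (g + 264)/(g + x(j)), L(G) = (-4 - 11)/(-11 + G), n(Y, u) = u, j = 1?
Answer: 10580/19 ≈ 556.84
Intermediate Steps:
L(G) = -15/(-11 + G)
b = 529
Q(g) = (264 + g)/(9 + g) (Q(g) = (g + 264)/(g + 9) = (264 + g)/(9 + g))
b + Q(L(-19)) = 529 + (264 - 15/(-11 - 19))/(9 - 15/(-11 - 19)) = 529 + (264 - 15/(-30))/(9 - 15/(-30)) = 529 + (264 - 15*(-1/30))/(9 - 15*(-1/30)) = 529 + (264 + ½)/(9 + ½) = 529 + (529/2)/(19/2) = 529 + (2/19)*(529/2) = 529 + 529/19 = 10580/19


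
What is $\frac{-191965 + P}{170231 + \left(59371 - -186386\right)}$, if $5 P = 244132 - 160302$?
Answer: $- \frac{175199}{415988} \approx -0.42116$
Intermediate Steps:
$P = 16766$ ($P = \frac{244132 - 160302}{5} = \frac{1}{5} \cdot 83830 = 16766$)
$\frac{-191965 + P}{170231 + \left(59371 - -186386\right)} = \frac{-191965 + 16766}{170231 + \left(59371 - -186386\right)} = - \frac{175199}{170231 + \left(59371 + 186386\right)} = - \frac{175199}{170231 + 245757} = - \frac{175199}{415988}$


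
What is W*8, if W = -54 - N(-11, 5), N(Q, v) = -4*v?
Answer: -272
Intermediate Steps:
W = -34 (W = -54 - (-4)*5 = -54 - 1*(-20) = -54 + 20 = -34)
W*8 = -34*8 = -272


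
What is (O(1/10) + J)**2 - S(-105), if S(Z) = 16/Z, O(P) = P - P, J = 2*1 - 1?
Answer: 121/105 ≈ 1.1524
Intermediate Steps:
J = 1 (J = 2 - 1 = 1)
O(P) = 0
(O(1/10) + J)**2 - S(-105) = (0 + 1)**2 - 16/(-105) = 1**2 - 16*(-1)/105 = 1 - 1*(-16/105) = 1 + 16/105 = 121/105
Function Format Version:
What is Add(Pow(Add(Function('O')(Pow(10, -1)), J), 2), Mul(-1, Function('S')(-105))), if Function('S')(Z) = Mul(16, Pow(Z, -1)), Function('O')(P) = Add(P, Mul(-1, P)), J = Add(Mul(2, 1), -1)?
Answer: Rational(121, 105) ≈ 1.1524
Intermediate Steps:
J = 1 (J = Add(2, -1) = 1)
Function('O')(P) = 0
Add(Pow(Add(Function('O')(Pow(10, -1)), J), 2), Mul(-1, Function('S')(-105))) = Add(Pow(Add(0, 1), 2), Mul(-1, Mul(16, Pow(-105, -1)))) = Add(Pow(1, 2), Mul(-1, Mul(16, Rational(-1, 105)))) = Add(1, Mul(-1, Rational(-16, 105))) = Add(1, Rational(16, 105)) = Rational(121, 105)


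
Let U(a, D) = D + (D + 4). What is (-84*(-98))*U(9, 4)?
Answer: 98784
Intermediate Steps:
U(a, D) = 4 + 2*D (U(a, D) = D + (4 + D) = 4 + 2*D)
(-84*(-98))*U(9, 4) = (-84*(-98))*(4 + 2*4) = 8232*(4 + 8) = 8232*12 = 98784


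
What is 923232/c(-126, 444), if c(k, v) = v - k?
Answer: 153872/95 ≈ 1619.7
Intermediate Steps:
923232/c(-126, 444) = 923232/(444 - 1*(-126)) = 923232/(444 + 126) = 923232/570 = 923232*(1/570) = 153872/95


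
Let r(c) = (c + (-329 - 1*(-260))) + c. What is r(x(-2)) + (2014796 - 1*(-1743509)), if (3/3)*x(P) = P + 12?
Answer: 3758256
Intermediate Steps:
x(P) = 12 + P (x(P) = P + 12 = 12 + P)
r(c) = -69 + 2*c (r(c) = (c + (-329 + 260)) + c = (c - 69) + c = (-69 + c) + c = -69 + 2*c)
r(x(-2)) + (2014796 - 1*(-1743509)) = (-69 + 2*(12 - 2)) + (2014796 - 1*(-1743509)) = (-69 + 2*10) + (2014796 + 1743509) = (-69 + 20) + 3758305 = -49 + 3758305 = 3758256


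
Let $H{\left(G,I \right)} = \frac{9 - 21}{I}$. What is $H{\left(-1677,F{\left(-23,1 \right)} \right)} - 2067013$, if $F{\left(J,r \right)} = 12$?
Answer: $-2067014$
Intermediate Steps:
$H{\left(G,I \right)} = - \frac{12}{I}$ ($H{\left(G,I \right)} = \frac{1}{I} \left(-12\right) = - \frac{12}{I}$)
$H{\left(-1677,F{\left(-23,1 \right)} \right)} - 2067013 = - \frac{12}{12} - 2067013 = \left(-12\right) \frac{1}{12} - 2067013 = -1 - 2067013 = -2067014$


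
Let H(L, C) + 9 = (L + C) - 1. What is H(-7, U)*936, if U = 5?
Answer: -11232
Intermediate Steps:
H(L, C) = -10 + C + L (H(L, C) = -9 + ((L + C) - 1) = -9 + ((C + L) - 1) = -9 + (-1 + C + L) = -10 + C + L)
H(-7, U)*936 = (-10 + 5 - 7)*936 = -12*936 = -11232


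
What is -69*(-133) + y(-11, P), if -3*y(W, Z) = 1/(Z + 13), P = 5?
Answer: 495557/54 ≈ 9177.0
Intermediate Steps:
y(W, Z) = -1/(3*(13 + Z)) (y(W, Z) = -1/(3*(Z + 13)) = -1/(3*(13 + Z)))
-69*(-133) + y(-11, P) = -69*(-133) - 1/(39 + 3*5) = 9177 - 1/(39 + 15) = 9177 - 1/54 = 495557/54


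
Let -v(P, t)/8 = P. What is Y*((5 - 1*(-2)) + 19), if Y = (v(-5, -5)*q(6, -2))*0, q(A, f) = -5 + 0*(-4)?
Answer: 0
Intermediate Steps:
v(P, t) = -8*P
q(A, f) = -5 (q(A, f) = -5 + 0 = -5)
Y = 0 (Y = (-8*(-5)*(-5))*0 = (40*(-5))*0 = -200*0 = 0)
Y*((5 - 1*(-2)) + 19) = 0*((5 - 1*(-2)) + 19) = 0*((5 + 2) + 19) = 0*(7 + 19) = 0*26 = 0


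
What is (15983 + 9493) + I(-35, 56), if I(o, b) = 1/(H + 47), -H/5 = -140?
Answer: 19030573/747 ≈ 25476.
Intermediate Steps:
H = 700 (H = -5*(-140) = 700)
I(o, b) = 1/747 (I(o, b) = 1/(700 + 47) = 1/747)
(15983 + 9493) + I(-35, 56) = (15983 + 9493) + 1/747 = 25476 + 1/747 = 19030573/747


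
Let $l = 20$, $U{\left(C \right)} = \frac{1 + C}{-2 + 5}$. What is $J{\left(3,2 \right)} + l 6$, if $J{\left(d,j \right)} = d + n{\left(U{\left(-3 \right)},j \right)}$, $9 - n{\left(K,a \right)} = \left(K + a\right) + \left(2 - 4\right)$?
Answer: $\frac{398}{3} \approx 132.67$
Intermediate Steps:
$U{\left(C \right)} = \frac{1}{3} + \frac{C}{3}$ ($U{\left(C \right)} = \frac{1 + C}{3} = \left(1 + C\right) \frac{1}{3} = \frac{1}{3} + \frac{C}{3}$)
$n{\left(K,a \right)} = 11 - K - a$ ($n{\left(K,a \right)} = 9 - \left(\left(K + a\right) + \left(2 - 4\right)\right) = 9 - \left(\left(K + a\right) - 2\right) = 9 - \left(-2 + K + a\right) = 11 - K - a$)
$J{\left(d,j \right)} = \frac{35}{3} + d - j$ ($J{\left(d,j \right)} = d - \left(- \frac{32}{3} - 1 + j\right) = d - \left(- \frac{35}{3} + j\right) = \frac{35}{3} + d - j$)
$J{\left(3,2 \right)} + l 6 = \left(\frac{35}{3} + 3 - 2\right) + 20 \cdot 6 = \left(\frac{35}{3} + 3 - 2\right) + 120 = \frac{38}{3} + 120 = \frac{398}{3}$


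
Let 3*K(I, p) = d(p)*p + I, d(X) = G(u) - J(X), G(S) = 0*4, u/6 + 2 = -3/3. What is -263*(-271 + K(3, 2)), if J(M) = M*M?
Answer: 215134/3 ≈ 71711.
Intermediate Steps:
u = -18 (u = -12 + 6*(-3/3) = -12 + 6*(-3*⅓) = -12 + 6*(-1) = -12 - 6 = -18)
J(M) = M²
G(S) = 0
d(X) = -X² (d(X) = 0 - X² = -X²)
K(I, p) = -p³/3 + I/3 (K(I, p) = ((-p²)*p + I)/3 = (-p³ + I)/3 = (I - p³)/3 = -p³/3 + I/3)
-263*(-271 + K(3, 2)) = -263*(-271 + (-⅓*2³ + (⅓)*3)) = -263*(-271 + (-⅓*8 + 1)) = -263*(-271 + (-8/3 + 1)) = -263*(-271 - 5/3) = -263*(-818/3) = 215134/3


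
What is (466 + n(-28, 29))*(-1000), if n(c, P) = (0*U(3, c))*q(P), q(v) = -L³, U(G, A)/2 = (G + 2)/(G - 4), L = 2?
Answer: -466000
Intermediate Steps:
U(G, A) = 2*(2 + G)/(-4 + G) (U(G, A) = 2*((G + 2)/(G - 4)) = 2*((2 + G)/(-4 + G)) = 2*(2 + G)/(-4 + G))
q(v) = -8 (q(v) = -1*2³ = -1*8 = -8)
n(c, P) = 0 (n(c, P) = (0*(2*(2 + 3)/(-4 + 3)))*(-8) = (0*(2*5/(-1)))*(-8) = (0*(2*(-1)*5))*(-8) = (0*(-10))*(-8) = 0*(-8) = 0)
(466 + n(-28, 29))*(-1000) = (466 + 0)*(-1000) = 466*(-1000) = -466000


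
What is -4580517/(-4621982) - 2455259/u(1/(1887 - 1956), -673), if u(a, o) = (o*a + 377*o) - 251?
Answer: 863289449025537/80992816268890 ≈ 10.659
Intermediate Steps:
u(a, o) = -251 + 377*o + a*o (u(a, o) = (a*o + 377*o) - 251 = (377*o + a*o) - 251 = -251 + 377*o + a*o)
-4580517/(-4621982) - 2455259/u(1/(1887 - 1956), -673) = -4580517/(-4621982) - 2455259/(-251 + 377*(-673) - 673/(1887 - 1956)) = -4580517*(-1/4621982) - 2455259/(-251 - 253721 - 673/(-69)) = 4580517/4621982 - 2455259/(-251 - 253721 - 1/69*(-673)) = 4580517/4621982 - 2455259/(-251 - 253721 + 673/69) = 4580517/4621982 - 2455259/(-17523395/69) = 4580517/4621982 - 2455259*(-69/17523395) = 4580517/4621982 + 169412871/17523395 = 863289449025537/80992816268890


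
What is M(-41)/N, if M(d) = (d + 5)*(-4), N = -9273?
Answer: -48/3091 ≈ -0.015529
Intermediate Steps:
M(d) = -20 - 4*d (M(d) = (5 + d)*(-4) = -20 - 4*d)
M(-41)/N = (-20 - 4*(-41))/(-9273) = (-20 + 164)*(-1/9273) = 144*(-1/9273) = -48/3091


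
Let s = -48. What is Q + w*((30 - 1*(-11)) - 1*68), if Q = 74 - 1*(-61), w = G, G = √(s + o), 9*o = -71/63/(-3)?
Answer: 135 - 29*I*√2037/7 ≈ 135.0 - 186.98*I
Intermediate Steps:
o = 71/1701 (o = (-71/63/(-3))/9 = (-71*1/63*(-⅓))/9 = (-71/63*(-⅓))/9 = (⅑)*(71/189) = 71/1701 ≈ 0.041740)
G = 29*I*√2037/189 (G = √(-48 + 71/1701) = √(-81577/1701) = 29*I*√2037/189 ≈ 6.9252*I)
w = 29*I*√2037/189 ≈ 6.9252*I
Q = 135 (Q = 74 + 61 = 135)
Q + w*((30 - 1*(-11)) - 1*68) = 135 + (29*I*√2037/189)*((30 - 1*(-11)) - 1*68) = 135 + (29*I*√2037/189)*((30 + 11) - 68) = 135 + (29*I*√2037/189)*(41 - 68) = 135 + (29*I*√2037/189)*(-27) = 135 - 29*I*√2037/7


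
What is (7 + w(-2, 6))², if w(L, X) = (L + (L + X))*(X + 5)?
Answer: 841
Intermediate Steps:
w(L, X) = (5 + X)*(X + 2*L) (w(L, X) = (X + 2*L)*(5 + X) = (5 + X)*(X + 2*L))
(7 + w(-2, 6))² = (7 + (6² + 5*6 + 10*(-2) + 2*(-2)*6))² = (7 + (36 + 30 - 20 - 24))² = (7 + 22)² = 29² = 841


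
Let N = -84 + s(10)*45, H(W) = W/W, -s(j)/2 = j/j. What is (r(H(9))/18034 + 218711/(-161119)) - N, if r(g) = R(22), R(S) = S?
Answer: 250818599224/1452810023 ≈ 172.64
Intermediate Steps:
s(j) = -2 (s(j) = -2*j/j = -2*1 = -2)
H(W) = 1
r(g) = 22
N = -174 (N = -84 - 2*45 = -84 - 90 = -174)
(r(H(9))/18034 + 218711/(-161119)) - N = (22/18034 + 218711/(-161119)) - 1*(-174) = (22*(1/18034) + 218711*(-1/161119)) + 174 = (11/9017 - 218711/161119) + 174 = -1970344778/1452810023 + 174 = 250818599224/1452810023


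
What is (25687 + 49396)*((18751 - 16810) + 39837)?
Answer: 3136817574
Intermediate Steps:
(25687 + 49396)*((18751 - 16810) + 39837) = 75083*(1941 + 39837) = 75083*41778 = 3136817574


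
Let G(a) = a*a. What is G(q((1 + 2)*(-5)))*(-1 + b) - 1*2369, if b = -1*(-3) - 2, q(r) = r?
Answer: -2369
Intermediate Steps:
b = 1 (b = 3 - 2 = 1)
G(a) = a**2
G(q((1 + 2)*(-5)))*(-1 + b) - 1*2369 = ((1 + 2)*(-5))**2*(-1 + 1) - 1*2369 = (3*(-5))**2*0 - 2369 = (-15)**2*0 - 2369 = 225*0 - 2369 = 0 - 2369 = -2369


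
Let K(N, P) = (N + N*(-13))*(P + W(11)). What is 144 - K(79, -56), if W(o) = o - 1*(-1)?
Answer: -41568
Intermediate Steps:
W(o) = 1 + o (W(o) = o + 1 = 1 + o)
K(N, P) = -12*N*(12 + P) (K(N, P) = (N + N*(-13))*(P + (1 + 11)) = (N - 13*N)*(P + 12) = (-12*N)*(12 + P) = -12*N*(12 + P))
144 - K(79, -56) = 144 - (-12)*79*(12 - 56) = 144 - (-12)*79*(-44) = 144 - 1*41712 = 144 - 41712 = -41568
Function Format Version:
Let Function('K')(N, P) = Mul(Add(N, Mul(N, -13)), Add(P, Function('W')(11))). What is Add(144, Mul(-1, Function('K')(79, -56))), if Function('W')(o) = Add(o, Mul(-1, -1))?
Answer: -41568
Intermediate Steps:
Function('W')(o) = Add(1, o) (Function('W')(o) = Add(o, 1) = Add(1, o))
Function('K')(N, P) = Mul(-12, N, Add(12, P)) (Function('K')(N, P) = Mul(Add(N, Mul(N, -13)), Add(P, Add(1, 11))) = Mul(Add(N, Mul(-13, N)), Add(P, 12)) = Mul(Mul(-12, N), Add(12, P)) = Mul(-12, N, Add(12, P)))
Add(144, Mul(-1, Function('K')(79, -56))) = Add(144, Mul(-1, Mul(-12, 79, Add(12, -56)))) = Add(144, Mul(-1, Mul(-12, 79, -44))) = Add(144, Mul(-1, 41712)) = Add(144, -41712) = -41568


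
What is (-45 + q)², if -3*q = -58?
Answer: 5929/9 ≈ 658.78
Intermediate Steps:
q = 58/3 (q = -⅓*(-58) = 58/3 ≈ 19.333)
(-45 + q)² = (-45 + 58/3)² = (-77/3)² = 5929/9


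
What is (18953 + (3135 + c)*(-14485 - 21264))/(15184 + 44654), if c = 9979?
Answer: -468793433/59838 ≈ -7834.4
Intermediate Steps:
(18953 + (3135 + c)*(-14485 - 21264))/(15184 + 44654) = (18953 + (3135 + 9979)*(-14485 - 21264))/(15184 + 44654) = (18953 + 13114*(-35749))/59838 = (18953 - 468812386)*(1/59838) = -468793433*1/59838 = -468793433/59838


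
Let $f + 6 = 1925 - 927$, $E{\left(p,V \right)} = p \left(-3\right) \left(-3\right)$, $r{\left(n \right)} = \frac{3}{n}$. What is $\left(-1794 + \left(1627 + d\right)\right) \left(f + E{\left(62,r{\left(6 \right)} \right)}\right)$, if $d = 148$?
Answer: $-29450$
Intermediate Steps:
$E{\left(p,V \right)} = 9 p$ ($E{\left(p,V \right)} = - 3 p \left(-3\right) = 9 p$)
$f = 992$ ($f = -6 + \left(1925 - 927\right) = -6 + 998 = 992$)
$\left(-1794 + \left(1627 + d\right)\right) \left(f + E{\left(62,r{\left(6 \right)} \right)}\right) = \left(-1794 + \left(1627 + 148\right)\right) \left(992 + 9 \cdot 62\right) = \left(-1794 + 1775\right) \left(992 + 558\right) = \left(-19\right) 1550 = -29450$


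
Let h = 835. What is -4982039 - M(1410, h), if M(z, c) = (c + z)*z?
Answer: -8147489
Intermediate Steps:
M(z, c) = z*(c + z)
-4982039 - M(1410, h) = -4982039 - 1410*(835 + 1410) = -4982039 - 1410*2245 = -4982039 - 1*3165450 = -4982039 - 3165450 = -8147489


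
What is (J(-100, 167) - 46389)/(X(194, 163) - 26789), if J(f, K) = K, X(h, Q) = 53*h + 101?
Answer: 23111/8203 ≈ 2.8174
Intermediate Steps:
X(h, Q) = 101 + 53*h
(J(-100, 167) - 46389)/(X(194, 163) - 26789) = (167 - 46389)/((101 + 53*194) - 26789) = -46222/((101 + 10282) - 26789) = -46222/(10383 - 26789) = -46222/(-16406) = -46222*(-1/16406) = 23111/8203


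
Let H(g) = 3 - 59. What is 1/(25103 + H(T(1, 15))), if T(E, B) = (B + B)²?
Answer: 1/25047 ≈ 3.9925e-5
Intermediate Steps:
T(E, B) = 4*B² (T(E, B) = (2*B)² = 4*B²)
H(g) = -56
1/(25103 + H(T(1, 15))) = 1/(25103 - 56) = 1/25047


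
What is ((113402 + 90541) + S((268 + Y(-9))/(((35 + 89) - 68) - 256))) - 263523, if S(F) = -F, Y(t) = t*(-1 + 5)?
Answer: -1489471/25 ≈ -59579.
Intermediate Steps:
Y(t) = 4*t (Y(t) = t*4 = 4*t)
((113402 + 90541) + S((268 + Y(-9))/(((35 + 89) - 68) - 256))) - 263523 = ((113402 + 90541) - (268 + 4*(-9))/(((35 + 89) - 68) - 256)) - 263523 = (203943 - (268 - 36)/((124 - 68) - 256)) - 263523 = (203943 - 232/(56 - 256)) - 263523 = (203943 - 232/(-200)) - 263523 = (203943 - 232*(-1)/200) - 263523 = (203943 - 1*(-29/25)) - 263523 = (203943 + 29/25) - 263523 = 5098604/25 - 263523 = -1489471/25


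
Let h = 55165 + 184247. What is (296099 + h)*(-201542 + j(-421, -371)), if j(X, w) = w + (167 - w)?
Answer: -107838527625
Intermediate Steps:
j(X, w) = 167
h = 239412
(296099 + h)*(-201542 + j(-421, -371)) = (296099 + 239412)*(-201542 + 167) = 535511*(-201375) = -107838527625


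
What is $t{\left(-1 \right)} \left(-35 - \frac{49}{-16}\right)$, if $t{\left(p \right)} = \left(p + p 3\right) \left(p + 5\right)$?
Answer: $511$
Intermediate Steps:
$t{\left(p \right)} = 4 p \left(5 + p\right)$ ($t{\left(p \right)} = \left(p + 3 p\right) \left(5 + p\right) = 4 p \left(5 + p\right)$)
$t{\left(-1 \right)} \left(-35 - \frac{49}{-16}\right) = 4 \left(-1\right) \left(5 - 1\right) \left(-35 - \frac{49}{-16}\right) = 4 \left(-1\right) 4 \left(-35 - - \frac{49}{16}\right) = - 16 \left(-35 + \frac{49}{16}\right) = \left(-16\right) \left(- \frac{511}{16}\right) = 511$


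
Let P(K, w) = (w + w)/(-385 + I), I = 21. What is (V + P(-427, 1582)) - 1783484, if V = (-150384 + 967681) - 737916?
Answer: -22153452/13 ≈ -1.7041e+6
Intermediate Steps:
P(K, w) = -w/182 (P(K, w) = (w + w)/(-385 + 21) = (2*w)/(-364) = (2*w)*(-1/364) = -w/182)
V = 79381 (V = 817297 - 737916 = 79381)
(V + P(-427, 1582)) - 1783484 = (79381 - 1/182*1582) - 1783484 = (79381 - 113/13) - 1783484 = 1031840/13 - 1783484 = -22153452/13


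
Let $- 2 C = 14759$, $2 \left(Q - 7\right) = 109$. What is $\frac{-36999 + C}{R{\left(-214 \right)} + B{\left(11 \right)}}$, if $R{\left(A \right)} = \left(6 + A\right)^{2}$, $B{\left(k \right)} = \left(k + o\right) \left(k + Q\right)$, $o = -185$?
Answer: $- \frac{88757}{61298} \approx -1.448$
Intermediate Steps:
$Q = \frac{123}{2}$ ($Q = 7 + \frac{1}{2} \cdot 109 = 7 + \frac{109}{2} = \frac{123}{2} \approx 61.5$)
$C = - \frac{14759}{2}$ ($C = \left(- \frac{1}{2}\right) 14759 = - \frac{14759}{2} \approx -7379.5$)
$B{\left(k \right)} = \left(-185 + k\right) \left(\frac{123}{2} + k\right)$ ($B{\left(k \right)} = \left(k - 185\right) \left(k + \frac{123}{2}\right) = \left(-185 + k\right) \left(\frac{123}{2} + k\right)$)
$\frac{-36999 + C}{R{\left(-214 \right)} + B{\left(11 \right)}} = \frac{-36999 - \frac{14759}{2}}{\left(6 - 214\right)^{2} - \left(12736 - 121\right)} = - \frac{88757}{2 \left(\left(-208\right)^{2} - 12615\right)} = - \frac{88757}{2 \left(43264 - 12615\right)} = - \frac{88757}{2 \cdot 30649} = \left(- \frac{88757}{2}\right) \frac{1}{30649} = - \frac{88757}{61298}$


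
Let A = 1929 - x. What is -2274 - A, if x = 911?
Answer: -3292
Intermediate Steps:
A = 1018 (A = 1929 - 1*911 = 1929 - 911 = 1018)
-2274 - A = -2274 - 1*1018 = -2274 - 1018 = -3292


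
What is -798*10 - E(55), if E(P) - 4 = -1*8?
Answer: -7976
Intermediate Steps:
E(P) = -4 (E(P) = 4 - 1*8 = 4 - 8 = -4)
-798*10 - E(55) = -798*10 - 1*(-4) = -7980 + 4 = -7976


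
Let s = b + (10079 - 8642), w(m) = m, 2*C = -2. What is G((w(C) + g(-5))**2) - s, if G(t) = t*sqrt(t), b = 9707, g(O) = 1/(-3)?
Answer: -300824/27 ≈ -11142.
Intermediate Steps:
C = -1 (C = (1/2)*(-2) = -1)
g(O) = -1/3
G(t) = t**(3/2)
s = 11144 (s = 9707 + (10079 - 8642) = 9707 + 1437 = 11144)
G((w(C) + g(-5))**2) - s = ((-1 - 1/3)**2)**(3/2) - 1*11144 = ((-4/3)**2)**(3/2) - 11144 = (16/9)**(3/2) - 11144 = 64/27 - 11144 = -300824/27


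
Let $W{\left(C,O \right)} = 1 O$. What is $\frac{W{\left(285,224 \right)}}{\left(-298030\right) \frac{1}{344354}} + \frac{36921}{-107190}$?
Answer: $- \frac{695141557}{2682270} \approx -259.16$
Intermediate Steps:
$W{\left(C,O \right)} = O$
$\frac{W{\left(285,224 \right)}}{\left(-298030\right) \frac{1}{344354}} + \frac{36921}{-107190} = \frac{224}{\left(-298030\right) \frac{1}{344354}} + \frac{36921}{-107190} = \frac{224}{\left(-298030\right) \frac{1}{344354}} + 36921 \left(- \frac{1}{107190}\right) = \frac{224}{- \frac{149015}{172177}} - \frac{31}{90} = 224 \left(- \frac{172177}{149015}\right) - \frac{31}{90} = - \frac{38567648}{149015} - \frac{31}{90} = - \frac{695141557}{2682270}$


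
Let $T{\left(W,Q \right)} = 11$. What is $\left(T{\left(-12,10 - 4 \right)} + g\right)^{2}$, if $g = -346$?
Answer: $112225$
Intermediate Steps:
$\left(T{\left(-12,10 - 4 \right)} + g\right)^{2} = \left(11 - 346\right)^{2} = \left(-335\right)^{2} = 112225$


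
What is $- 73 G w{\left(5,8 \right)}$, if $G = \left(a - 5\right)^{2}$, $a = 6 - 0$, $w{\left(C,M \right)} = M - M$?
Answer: $0$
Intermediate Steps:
$w{\left(C,M \right)} = 0$
$a = 6$ ($a = 6 + 0 = 6$)
$G = 1$ ($G = \left(6 - 5\right)^{2} = 1^{2} = 1$)
$- 73 G w{\left(5,8 \right)} = \left(-73\right) 1 \cdot 0 = \left(-73\right) 0 = 0$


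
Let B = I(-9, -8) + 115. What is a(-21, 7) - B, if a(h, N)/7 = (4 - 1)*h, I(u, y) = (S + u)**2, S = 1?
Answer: -620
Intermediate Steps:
I(u, y) = (1 + u)**2
a(h, N) = 21*h (a(h, N) = 7*((4 - 1)*h) = 7*(3*h) = 21*h)
B = 179 (B = (1 - 9)**2 + 115 = (-8)**2 + 115 = 64 + 115 = 179)
a(-21, 7) - B = 21*(-21) - 1*179 = -441 - 179 = -620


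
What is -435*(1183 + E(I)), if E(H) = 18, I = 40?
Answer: -522435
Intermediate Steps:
-435*(1183 + E(I)) = -435*(1183 + 18) = -435*1201 = -522435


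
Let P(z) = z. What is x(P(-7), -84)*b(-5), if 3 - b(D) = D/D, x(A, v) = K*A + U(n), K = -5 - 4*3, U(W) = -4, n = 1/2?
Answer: 230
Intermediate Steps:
n = 1/2 ≈ 0.50000
K = -17 (K = -5 - 12 = -17)
x(A, v) = -4 - 17*A (x(A, v) = -17*A - 4 = -4 - 17*A)
b(D) = 2 (b(D) = 3 - D/D = 3 - 1*1 = 3 - 1 = 2)
x(P(-7), -84)*b(-5) = (-4 - 17*(-7))*2 = (-4 + 119)*2 = 115*2 = 230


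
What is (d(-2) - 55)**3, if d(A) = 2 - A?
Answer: -132651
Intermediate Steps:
(d(-2) - 55)**3 = ((2 - 1*(-2)) - 55)**3 = ((2 + 2) - 55)**3 = (4 - 55)**3 = (-51)**3 = -132651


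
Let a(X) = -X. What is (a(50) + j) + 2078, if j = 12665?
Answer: 14693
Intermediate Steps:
(a(50) + j) + 2078 = (-1*50 + 12665) + 2078 = (-50 + 12665) + 2078 = 12615 + 2078 = 14693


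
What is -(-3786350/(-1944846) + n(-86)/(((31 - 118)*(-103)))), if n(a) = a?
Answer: -54631433/28200267 ≈ -1.9373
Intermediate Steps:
-(-3786350/(-1944846) + n(-86)/(((31 - 118)*(-103)))) = -(-3786350/(-1944846) - 86*(-1/(103*(31 - 118)))) = -(-3786350*(-1/1944846) - 86/((-87*(-103)))) = -(1893175/972423 - 86/8961) = -1*54631433/28200267 = -54631433/28200267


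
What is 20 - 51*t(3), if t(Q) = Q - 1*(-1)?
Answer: -184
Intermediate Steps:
t(Q) = 1 + Q (t(Q) = Q + 1 = 1 + Q)
20 - 51*t(3) = 20 - 51*(1 + 3) = 20 - 51*4 = 20 - 204 = -184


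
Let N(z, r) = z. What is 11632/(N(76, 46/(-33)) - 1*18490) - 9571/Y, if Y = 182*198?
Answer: -3007127/3351348 ≈ -0.89729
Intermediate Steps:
Y = 36036
11632/(N(76, 46/(-33)) - 1*18490) - 9571/Y = 11632/(76 - 1*18490) - 9571/36036 = 11632/(76 - 18490) - 9571*1/36036 = 11632/(-18414) - 9571/36036 = 11632*(-1/18414) - 9571/36036 = -5816/9207 - 9571/36036 = -3007127/3351348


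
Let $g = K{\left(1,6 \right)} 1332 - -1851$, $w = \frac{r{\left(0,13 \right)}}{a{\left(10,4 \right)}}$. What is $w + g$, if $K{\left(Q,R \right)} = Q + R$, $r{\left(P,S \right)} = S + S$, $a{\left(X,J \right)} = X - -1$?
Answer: $\frac{122951}{11} \approx 11177.0$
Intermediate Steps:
$a{\left(X,J \right)} = 1 + X$ ($a{\left(X,J \right)} = X + 1 = 1 + X$)
$r{\left(P,S \right)} = 2 S$
$w = \frac{26}{11}$ ($w = \frac{2 \cdot 13}{1 + 10} = \frac{26}{11} \approx 2.3636$)
$g = 11175$ ($g = \left(1 + 6\right) 1332 - -1851 = 7 \cdot 1332 + 1851 = 9324 + 1851 = 11175$)
$w + g = \frac{26}{11} + 11175 = \frac{122951}{11}$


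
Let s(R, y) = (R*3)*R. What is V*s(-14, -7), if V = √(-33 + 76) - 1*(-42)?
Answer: 24696 + 588*√43 ≈ 28552.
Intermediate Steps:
s(R, y) = 3*R² (s(R, y) = (3*R)*R = 3*R²)
V = 42 + √43 (V = √43 + 42 = 42 + √43 ≈ 48.557)
V*s(-14, -7) = (42 + √43)*(3*(-14)²) = (42 + √43)*(3*196) = (42 + √43)*588 = 24696 + 588*√43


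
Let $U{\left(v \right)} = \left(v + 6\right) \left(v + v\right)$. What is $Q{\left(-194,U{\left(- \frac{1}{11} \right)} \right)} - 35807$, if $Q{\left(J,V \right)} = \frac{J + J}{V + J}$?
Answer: $- \frac{211285370}{5901} \approx -35805.0$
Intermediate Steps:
$U{\left(v \right)} = 2 v \left(6 + v\right)$ ($U{\left(v \right)} = \left(6 + v\right) 2 v = 2 v \left(6 + v\right)$)
$Q{\left(J,V \right)} = \frac{2 J}{J + V}$
$Q{\left(-194,U{\left(- \frac{1}{11} \right)} \right)} - 35807 = 2 \left(-194\right) \frac{1}{-194 + 2 \left(- \frac{1}{11}\right) \left(6 - \frac{1}{11}\right)} - 35807 = 2 \left(-194\right) \frac{1}{-194 + 2 \left(- \frac{1}{11}\right) \frac{65}{11}} - 35807 = 2 \left(-194\right) \frac{1}{-194 - \frac{130}{121}} - 35807 = 2 \left(-194\right) \frac{1}{- \frac{23604}{121}} - 35807 = 2 \left(-194\right) \left(- \frac{121}{23604}\right) - 35807 = \frac{11737}{5901} - 35807 = - \frac{211285370}{5901}$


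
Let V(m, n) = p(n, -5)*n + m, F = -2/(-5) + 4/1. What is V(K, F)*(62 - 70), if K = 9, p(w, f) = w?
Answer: -5672/25 ≈ -226.88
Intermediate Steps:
F = 22/5 (F = -2*(-⅕) + 4*1 = ⅖ + 4 = 22/5 ≈ 4.4000)
V(m, n) = m + n² (V(m, n) = n*n + m = n² + m = m + n²)
V(K, F)*(62 - 70) = (9 + (22/5)²)*(62 - 70) = (9 + 484/25)*(-8) = (709/25)*(-8) = -5672/25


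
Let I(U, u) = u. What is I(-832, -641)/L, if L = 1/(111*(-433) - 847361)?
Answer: 573966784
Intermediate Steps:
L = -1/895424 (L = 1/(-48063 - 847361) = 1/(-895424) = -1/895424 ≈ -1.1168e-6)
I(-832, -641)/L = -641/(-1/895424) = -641*(-895424) = 573966784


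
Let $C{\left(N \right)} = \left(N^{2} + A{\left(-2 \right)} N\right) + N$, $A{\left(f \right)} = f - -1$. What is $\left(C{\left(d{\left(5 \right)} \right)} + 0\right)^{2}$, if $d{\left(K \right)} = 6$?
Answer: $1296$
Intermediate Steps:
$A{\left(f \right)} = 1 + f$ ($A{\left(f \right)} = f + 1 = 1 + f$)
$C{\left(N \right)} = N^{2}$ ($C{\left(N \right)} = \left(N^{2} + \left(1 - 2\right) N\right) + N = \left(N^{2} - N\right) + N = N^{2}$)
$\left(C{\left(d{\left(5 \right)} \right)} + 0\right)^{2} = \left(6^{2} + 0\right)^{2} = \left(36 + 0\right)^{2} = 36^{2} = 1296$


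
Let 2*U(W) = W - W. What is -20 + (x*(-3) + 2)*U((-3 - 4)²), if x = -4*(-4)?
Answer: -20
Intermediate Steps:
x = 16
U(W) = 0 (U(W) = (W - W)/2 = (½)*0 = 0)
-20 + (x*(-3) + 2)*U((-3 - 4)²) = -20 + (16*(-3) + 2)*0 = -20 + (-48 + 2)*0 = -20 - 46*0 = -20 + 0 = -20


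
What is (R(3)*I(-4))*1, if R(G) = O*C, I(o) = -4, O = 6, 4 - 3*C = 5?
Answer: 8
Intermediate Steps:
C = -1/3 (C = 4/3 - 1/3*5 = 4/3 - 5/3 = -1/3 ≈ -0.33333)
R(G) = -2 (R(G) = 6*(-1/3) = -2)
(R(3)*I(-4))*1 = -2*(-4)*1 = 8*1 = 8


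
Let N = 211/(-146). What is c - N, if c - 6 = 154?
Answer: 23571/146 ≈ 161.45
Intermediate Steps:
c = 160 (c = 6 + 154 = 160)
N = -211/146 (N = 211*(-1/146) = -211/146 ≈ -1.4452)
c - N = 160 - 1*(-211/146) = 160 + 211/146 = 23571/146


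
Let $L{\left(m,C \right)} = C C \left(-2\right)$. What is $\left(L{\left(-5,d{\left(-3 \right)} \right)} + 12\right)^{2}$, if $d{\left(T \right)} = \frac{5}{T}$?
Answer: $\frac{3364}{81} \approx 41.531$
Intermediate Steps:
$L{\left(m,C \right)} = - 2 C^{2}$ ($L{\left(m,C \right)} = C^{2} \left(-2\right) = - 2 C^{2}$)
$\left(L{\left(-5,d{\left(-3 \right)} \right)} + 12\right)^{2} = \left(- 2 \left(\frac{5}{-3}\right)^{2} + 12\right)^{2} = \left(- 2 \left(5 \left(- \frac{1}{3}\right)\right)^{2} + 12\right)^{2} = \left(- 2 \left(- \frac{5}{3}\right)^{2} + 12\right)^{2} = \left(\left(-2\right) \frac{25}{9} + 12\right)^{2} = \left(- \frac{50}{9} + 12\right)^{2} = \left(\frac{58}{9}\right)^{2} = \frac{3364}{81}$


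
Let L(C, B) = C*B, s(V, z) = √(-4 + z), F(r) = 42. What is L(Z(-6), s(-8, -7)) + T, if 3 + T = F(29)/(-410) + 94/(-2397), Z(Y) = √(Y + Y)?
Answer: -32846/10455 - 2*√33 ≈ -14.631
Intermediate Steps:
Z(Y) = √2*√Y (Z(Y) = √(2*Y) = √2*√Y)
T = -32846/10455 (T = -3 + (42/(-410) + 94/(-2397)) = -3 + (42*(-1/410) + 94*(-1/2397)) = -3 + (-21/205 - 2/51) = -3 - 1481/10455 = -32846/10455 ≈ -3.1417)
L(C, B) = B*C
L(Z(-6), s(-8, -7)) + T = √(-4 - 7)*(√2*√(-6)) - 32846/10455 = √(-11)*(√2*(I*√6)) - 32846/10455 = (I*√11)*(2*I*√3) - 32846/10455 = -2*√33 - 32846/10455 = -32846/10455 - 2*√33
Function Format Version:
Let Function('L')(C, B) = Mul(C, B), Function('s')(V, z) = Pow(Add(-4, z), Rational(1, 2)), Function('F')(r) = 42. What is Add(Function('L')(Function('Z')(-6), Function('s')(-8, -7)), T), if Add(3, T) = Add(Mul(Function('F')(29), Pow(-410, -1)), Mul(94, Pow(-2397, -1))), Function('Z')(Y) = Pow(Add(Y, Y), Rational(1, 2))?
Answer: Add(Rational(-32846, 10455), Mul(-2, Pow(33, Rational(1, 2)))) ≈ -14.631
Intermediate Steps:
Function('Z')(Y) = Mul(Pow(2, Rational(1, 2)), Pow(Y, Rational(1, 2))) (Function('Z')(Y) = Pow(Mul(2, Y), Rational(1, 2)) = Mul(Pow(2, Rational(1, 2)), Pow(Y, Rational(1, 2))))
T = Rational(-32846, 10455) (T = Add(-3, Add(Mul(42, Pow(-410, -1)), Mul(94, Pow(-2397, -1)))) = Add(-3, Add(Mul(42, Rational(-1, 410)), Mul(94, Rational(-1, 2397)))) = Add(-3, Add(Rational(-21, 205), Rational(-2, 51))) = Add(-3, Rational(-1481, 10455)) = Rational(-32846, 10455) ≈ -3.1417)
Function('L')(C, B) = Mul(B, C)
Add(Function('L')(Function('Z')(-6), Function('s')(-8, -7)), T) = Add(Mul(Pow(Add(-4, -7), Rational(1, 2)), Mul(Pow(2, Rational(1, 2)), Pow(-6, Rational(1, 2)))), Rational(-32846, 10455)) = Add(Mul(Pow(-11, Rational(1, 2)), Mul(Pow(2, Rational(1, 2)), Mul(I, Pow(6, Rational(1, 2))))), Rational(-32846, 10455)) = Add(Mul(Mul(I, Pow(11, Rational(1, 2))), Mul(2, I, Pow(3, Rational(1, 2)))), Rational(-32846, 10455)) = Add(Mul(-2, Pow(33, Rational(1, 2))), Rational(-32846, 10455)) = Add(Rational(-32846, 10455), Mul(-2, Pow(33, Rational(1, 2))))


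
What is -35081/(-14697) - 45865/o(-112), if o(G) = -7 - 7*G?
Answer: -215606656/3806523 ≈ -56.641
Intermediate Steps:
-35081/(-14697) - 45865/o(-112) = -35081/(-14697) - 45865/(-7 - 7*(-112)) = -35081*(-1/14697) - 45865/(-7 + 784) = 35081/14697 - 45865/777 = -215606656/3806523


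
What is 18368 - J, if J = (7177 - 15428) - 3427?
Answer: 30046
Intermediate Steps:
J = -11678 (J = -8251 - 3427 = -11678)
18368 - J = 18368 - 1*(-11678) = 18368 + 11678 = 30046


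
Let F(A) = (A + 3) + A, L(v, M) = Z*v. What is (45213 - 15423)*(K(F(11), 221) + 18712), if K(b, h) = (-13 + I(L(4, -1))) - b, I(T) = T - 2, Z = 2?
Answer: 556477200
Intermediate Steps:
L(v, M) = 2*v
I(T) = -2 + T
F(A) = 3 + 2*A (F(A) = (3 + A) + A = 3 + 2*A)
K(b, h) = -7 - b (K(b, h) = (-13 + (-2 + 2*4)) - b = (-13 + (-2 + 8)) - b = (-13 + 6) - b = -7 - b)
(45213 - 15423)*(K(F(11), 221) + 18712) = (45213 - 15423)*((-7 - (3 + 2*11)) + 18712) = 29790*((-7 - (3 + 22)) + 18712) = 29790*((-7 - 1*25) + 18712) = 29790*((-7 - 25) + 18712) = 29790*(-32 + 18712) = 29790*18680 = 556477200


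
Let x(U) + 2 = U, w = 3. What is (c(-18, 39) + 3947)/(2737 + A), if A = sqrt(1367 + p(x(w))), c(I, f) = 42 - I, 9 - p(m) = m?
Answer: 10967159/7489794 - 20035*sqrt(55)/7489794 ≈ 1.4444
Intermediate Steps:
x(U) = -2 + U
p(m) = 9 - m
A = 5*sqrt(55) (A = sqrt(1367 + (9 - (-2 + 3))) = sqrt(1367 + (9 - 1*1)) = sqrt(1367 + (9 - 1)) = sqrt(1367 + 8) = sqrt(1375) = 5*sqrt(55) ≈ 37.081)
(c(-18, 39) + 3947)/(2737 + A) = ((42 - 1*(-18)) + 3947)/(2737 + 5*sqrt(55)) = ((42 + 18) + 3947)/(2737 + 5*sqrt(55)) = (60 + 3947)/(2737 + 5*sqrt(55)) = 4007/(2737 + 5*sqrt(55))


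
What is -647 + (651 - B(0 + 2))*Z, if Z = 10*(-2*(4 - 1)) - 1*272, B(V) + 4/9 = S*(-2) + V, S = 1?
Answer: -1952339/9 ≈ -2.1693e+5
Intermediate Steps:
B(V) = -22/9 + V (B(V) = -4/9 + (1*(-2) + V) = -4/9 + (-2 + V) = -22/9 + V)
Z = -332 (Z = 10*(-2*3) - 272 = 10*(-6) - 272 = -60 - 272 = -332)
-647 + (651 - B(0 + 2))*Z = -647 + (651 - (-22/9 + (0 + 2)))*(-332) = -647 + (651 - (-22/9 + 2))*(-332) = -647 + (651 - 1*(-4/9))*(-332) = -647 + (651 + 4/9)*(-332) = -647 + (5863/9)*(-332) = -647 - 1946516/9 = -1952339/9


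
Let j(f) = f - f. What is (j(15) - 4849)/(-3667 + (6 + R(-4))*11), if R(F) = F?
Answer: 4849/3645 ≈ 1.3303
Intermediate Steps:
j(f) = 0
(j(15) - 4849)/(-3667 + (6 + R(-4))*11) = (0 - 4849)/(-3667 + (6 - 4)*11) = -4849/(-3667 + 2*11) = -4849/(-3667 + 22) = -4849/(-3645) = -4849*(-1/3645) = 4849/3645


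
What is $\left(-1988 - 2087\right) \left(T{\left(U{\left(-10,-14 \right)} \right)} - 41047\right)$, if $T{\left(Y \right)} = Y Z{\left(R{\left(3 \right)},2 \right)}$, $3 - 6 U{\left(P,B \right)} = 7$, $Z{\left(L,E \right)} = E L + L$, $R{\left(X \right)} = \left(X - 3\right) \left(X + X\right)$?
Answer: $167266525$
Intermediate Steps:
$R{\left(X \right)} = 2 X \left(-3 + X\right)$ ($R{\left(X \right)} = \left(-3 + X\right) 2 X = 2 X \left(-3 + X\right)$)
$Z{\left(L,E \right)} = L + E L$
$U{\left(P,B \right)} = - \frac{2}{3}$ ($U{\left(P,B \right)} = \frac{1}{2} - \frac{7}{6} = - \frac{2}{3}$)
$T{\left(Y \right)} = 0$ ($T{\left(Y \right)} = Y 2 \cdot 3 \left(-3 + 3\right) \left(1 + 2\right) = Y 2 \cdot 3 \cdot 0 \cdot 3 = Y 0 \cdot 3 = Y 0 = 0$)
$\left(-1988 - 2087\right) \left(T{\left(U{\left(-10,-14 \right)} \right)} - 41047\right) = \left(-1988 - 2087\right) \left(0 - 41047\right) = \left(-4075\right) \left(-41047\right) = 167266525$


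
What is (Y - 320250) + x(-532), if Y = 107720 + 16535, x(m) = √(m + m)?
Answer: -195995 + 2*I*√266 ≈ -1.96e+5 + 32.619*I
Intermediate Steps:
x(m) = √2*√m (x(m) = √(2*m) = √2*√m)
Y = 124255
(Y - 320250) + x(-532) = (124255 - 320250) + √2*√(-532) = -195995 + √2*(2*I*√133) = -195995 + 2*I*√266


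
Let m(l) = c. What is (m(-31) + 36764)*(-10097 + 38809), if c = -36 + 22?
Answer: 1055166000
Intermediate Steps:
c = -14
m(l) = -14
(m(-31) + 36764)*(-10097 + 38809) = (-14 + 36764)*(-10097 + 38809) = 36750*28712 = 1055166000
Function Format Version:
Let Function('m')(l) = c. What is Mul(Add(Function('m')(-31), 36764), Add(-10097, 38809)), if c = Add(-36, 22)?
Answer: 1055166000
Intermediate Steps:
c = -14
Function('m')(l) = -14
Mul(Add(Function('m')(-31), 36764), Add(-10097, 38809)) = Mul(Add(-14, 36764), Add(-10097, 38809)) = Mul(36750, 28712) = 1055166000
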